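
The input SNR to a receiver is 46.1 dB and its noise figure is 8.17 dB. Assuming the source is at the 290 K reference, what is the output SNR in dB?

By definition F = SNR_in/SNR_out, so in dB: SNR_out = SNR_in − NF
SNR_out = 46.1 − 8.17 = 37.93 dB

37.93 dB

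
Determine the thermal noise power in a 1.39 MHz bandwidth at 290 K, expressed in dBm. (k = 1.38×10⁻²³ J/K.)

P_n = kTB = 1.38×10⁻²³ × 290 × 1.39×10⁶ = 5.56×10⁻¹⁵ W
In dBm: 10 log₁₀(5.56×10⁻¹⁵ / 10⁻³) = −112.5 dBm

−112.5 dBm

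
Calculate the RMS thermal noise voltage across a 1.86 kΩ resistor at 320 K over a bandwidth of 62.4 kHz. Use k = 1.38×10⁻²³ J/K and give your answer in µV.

V_n = √(4kTRB)
4kTRB = 4 × 1.38×10⁻²³ × 320 × 1.86×10³ × 6.24×10⁴ = 2.05×10⁻¹² V²
V_n = √(2.05×10⁻¹²) = 1.43×10⁻⁶ V = 1.43 µV

1.43 µV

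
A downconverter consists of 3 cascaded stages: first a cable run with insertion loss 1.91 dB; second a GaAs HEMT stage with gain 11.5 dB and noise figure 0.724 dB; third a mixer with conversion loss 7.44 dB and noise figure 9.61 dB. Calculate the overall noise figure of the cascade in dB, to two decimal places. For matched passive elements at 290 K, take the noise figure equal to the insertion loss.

Convert to linear (a loss of L dB is a gain of −L dB): F_i = 10^(NF_i/10), G_i = 10^(G_i,dB/10)
  Stage 1: F_1 = 10^(1.91/10) = 1.552, G_1 = 10^(−1.91/10) = 0.6442
  Stage 2: F_2 = 10^(0.724/10) = 1.181, G_2 = 10^(11.5/10) = 14.13
  Stage 3: F_3 = 10^(9.61/10) = 9.141, G_3 = 10^(−7.44/10) = 0.1803
Friis cascade:
  F = 1.552 + (1.181 − 1)/0.6442 + (9.141 − 1)/9.099 = 2.729
NF = 10 log₁₀(2.729) = 4.36 dB

4.36 dB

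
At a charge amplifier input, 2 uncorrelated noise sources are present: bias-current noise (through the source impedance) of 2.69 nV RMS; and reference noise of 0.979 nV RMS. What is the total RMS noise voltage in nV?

Uncorrelated sources add in power (mean-square): V_tot = √(ΣV_i²)
V_tot = √[(2.69×10⁻⁹)² + (9.79×10⁻¹⁰)²] = 2.86×10⁻⁹ V = 2.86 nV

2.86 nV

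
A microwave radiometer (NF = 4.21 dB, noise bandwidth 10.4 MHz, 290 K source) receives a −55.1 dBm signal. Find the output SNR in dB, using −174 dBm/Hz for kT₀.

Noise floor: N = −174 + 10 log₁₀(B) + NF
10 log₁₀(1.04×10⁷) = 70.17 dB
N = −174 + 70.17 + 4.21 = −99.62 dBm
SNR = P_sig − N = −55.1 − (−99.62) = 44.52 dB → 44.5 dB

44.5 dB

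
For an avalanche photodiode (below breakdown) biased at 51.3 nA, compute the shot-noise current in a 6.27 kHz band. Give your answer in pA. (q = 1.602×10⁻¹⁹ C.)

10.2 pA

I_n = √(2qI·B)
2qI·B = 2 × 1.602×10⁻¹⁹ × 5.13×10⁻⁸ × 6.27×10³ = 1.03×10⁻²² A²
I_n = √(1.03×10⁻²²) = 1.02×10⁻¹¹ A = 10.2 pA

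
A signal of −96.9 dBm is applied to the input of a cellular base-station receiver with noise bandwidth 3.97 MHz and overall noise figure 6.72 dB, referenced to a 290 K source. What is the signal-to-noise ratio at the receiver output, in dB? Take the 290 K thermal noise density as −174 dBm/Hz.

Noise floor: N = −174 + 10 log₁₀(B) + NF
10 log₁₀(3.97×10⁶) = 65.99 dB
N = −174 + 65.99 + 6.72 = −101.29 dBm
SNR = P_sig − N = −96.9 − (−101.29) = 4.39 dB → 4.4 dB

4.4 dB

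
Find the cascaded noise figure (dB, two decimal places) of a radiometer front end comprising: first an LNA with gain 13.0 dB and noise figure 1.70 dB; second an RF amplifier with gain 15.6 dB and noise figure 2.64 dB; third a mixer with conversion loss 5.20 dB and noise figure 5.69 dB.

1.83 dB

Convert to linear (a loss of L dB is a gain of −L dB): F_i = 10^(NF_i/10), G_i = 10^(G_i,dB/10)
  Stage 1: F_1 = 10^(1.70/10) = 1.479, G_1 = 10^(13.0/10) = 19.95
  Stage 2: F_2 = 10^(2.64/10) = 1.837, G_2 = 10^(15.6/10) = 36.31
  Stage 3: F_3 = 10^(5.69/10) = 3.707, G_3 = 10^(−5.20/10) = 0.3020
Friis cascade:
  F = 1.479 + (1.837 − 1)/19.95 + (3.707 − 1)/724.4 = 1.525
NF = 10 log₁₀(1.525) = 1.83 dB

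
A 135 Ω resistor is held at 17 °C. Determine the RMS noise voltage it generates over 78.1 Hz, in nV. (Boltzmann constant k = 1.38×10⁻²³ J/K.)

T = 17 °C + 273.15 = 290.15 K
V_n = √(4kTRB)
4kTRB = 4 × 1.38×10⁻²³ × 290.15 × 1.35×10² × 7.81×10¹ = 1.69×10⁻¹⁶ V²
V_n = √(1.69×10⁻¹⁶) = 1.30×10⁻⁸ V = 13.0 nV

13.0 nV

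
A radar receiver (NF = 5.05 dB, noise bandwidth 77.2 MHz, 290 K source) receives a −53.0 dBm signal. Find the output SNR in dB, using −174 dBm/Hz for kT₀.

Noise floor: N = −174 + 10 log₁₀(B) + NF
10 log₁₀(7.72×10⁷) = 78.88 dB
N = −174 + 78.88 + 5.05 = −90.07 dBm
SNR = P_sig − N = −53.0 − (−90.07) = 37.07 dB → 37.1 dB

37.1 dB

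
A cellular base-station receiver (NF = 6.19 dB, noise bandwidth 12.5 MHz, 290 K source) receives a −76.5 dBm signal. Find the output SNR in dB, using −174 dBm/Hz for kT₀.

Noise floor: N = −174 + 10 log₁₀(B) + NF
10 log₁₀(1.25×10⁷) = 70.97 dB
N = −174 + 70.97 + 6.19 = −96.84 dBm
SNR = P_sig − N = −76.5 − (−96.84) = 20.34 dB → 20.3 dB

20.3 dB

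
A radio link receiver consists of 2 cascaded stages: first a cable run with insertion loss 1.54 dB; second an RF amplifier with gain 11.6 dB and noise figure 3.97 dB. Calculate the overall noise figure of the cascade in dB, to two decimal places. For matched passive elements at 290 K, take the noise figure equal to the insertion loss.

5.51 dB

Convert to linear (a loss of L dB is a gain of −L dB): F_i = 10^(NF_i/10), G_i = 10^(G_i,dB/10)
  Stage 1: F_1 = 10^(1.54/10) = 1.426, G_1 = 10^(−1.54/10) = 0.7015
  Stage 2: F_2 = 10^(3.97/10) = 2.495, G_2 = 10^(11.6/10) = 14.45
Friis cascade:
  F = 1.426 + (2.495 − 1)/0.7015 = 3.556
NF = 10 log₁₀(3.556) = 5.51 dB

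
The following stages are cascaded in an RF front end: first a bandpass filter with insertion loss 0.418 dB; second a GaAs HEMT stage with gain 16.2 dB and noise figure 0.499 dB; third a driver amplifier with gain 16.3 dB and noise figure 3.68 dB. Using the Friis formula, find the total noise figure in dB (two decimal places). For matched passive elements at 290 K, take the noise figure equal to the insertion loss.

Convert to linear (a loss of L dB is a gain of −L dB): F_i = 10^(NF_i/10), G_i = 10^(G_i,dB/10)
  Stage 1: F_1 = 10^(0.418/10) = 1.101, G_1 = 10^(−0.418/10) = 0.9082
  Stage 2: F_2 = 10^(0.499/10) = 1.122, G_2 = 10^(16.2/10) = 41.69
  Stage 3: F_3 = 10^(3.68/10) = 2.333, G_3 = 10^(16.3/10) = 42.66
Friis cascade:
  F = 1.101 + (1.122 − 1)/0.9082 + (2.333 − 1)/37.86 = 1.270
NF = 10 log₁₀(1.270) = 1.04 dB

1.04 dB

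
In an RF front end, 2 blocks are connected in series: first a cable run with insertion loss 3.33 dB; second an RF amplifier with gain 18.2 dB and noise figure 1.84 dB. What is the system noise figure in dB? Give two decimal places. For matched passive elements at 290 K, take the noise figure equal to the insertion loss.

Convert to linear (a loss of L dB is a gain of −L dB): F_i = 10^(NF_i/10), G_i = 10^(G_i,dB/10)
  Stage 1: F_1 = 10^(3.33/10) = 2.153, G_1 = 10^(−3.33/10) = 0.4645
  Stage 2: F_2 = 10^(1.84/10) = 1.528, G_2 = 10^(18.2/10) = 66.07
Friis cascade:
  F = 2.153 + (1.528 − 1)/0.4645 = 3.289
NF = 10 log₁₀(3.289) = 5.17 dB

5.17 dB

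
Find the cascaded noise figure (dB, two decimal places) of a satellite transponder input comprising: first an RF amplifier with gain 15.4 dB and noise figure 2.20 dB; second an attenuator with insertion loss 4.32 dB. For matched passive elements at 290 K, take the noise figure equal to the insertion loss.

Convert to linear (a loss of L dB is a gain of −L dB): F_i = 10^(NF_i/10), G_i = 10^(G_i,dB/10)
  Stage 1: F_1 = 10^(2.20/10) = 1.660, G_1 = 10^(15.4/10) = 34.67
  Stage 2: F_2 = 10^(4.32/10) = 2.704, G_2 = 10^(−4.32/10) = 0.3698
Friis cascade:
  F = 1.660 + (2.704 − 1)/34.67 = 1.709
NF = 10 log₁₀(1.709) = 2.33 dB

2.33 dB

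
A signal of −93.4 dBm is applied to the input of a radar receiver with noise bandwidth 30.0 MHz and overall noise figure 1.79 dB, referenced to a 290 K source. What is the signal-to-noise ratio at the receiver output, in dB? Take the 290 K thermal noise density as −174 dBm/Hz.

4.0 dB

Noise floor: N = −174 + 10 log₁₀(B) + NF
10 log₁₀(3.00×10⁷) = 74.77 dB
N = −174 + 74.77 + 1.79 = −97.44 dBm
SNR = P_sig − N = −93.4 − (−97.44) = 4.04 dB → 4.0 dB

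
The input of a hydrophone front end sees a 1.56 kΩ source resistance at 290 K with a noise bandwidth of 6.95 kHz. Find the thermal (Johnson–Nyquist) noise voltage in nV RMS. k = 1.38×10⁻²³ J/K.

417 nV

V_n = √(4kTRB)
4kTRB = 4 × 1.38×10⁻²³ × 290 × 1.56×10³ × 6.95×10³ = 1.74×10⁻¹³ V²
V_n = √(1.74×10⁻¹³) = 4.17×10⁻⁷ V = 417 nV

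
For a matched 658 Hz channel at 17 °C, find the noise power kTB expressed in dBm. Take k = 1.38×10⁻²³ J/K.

−145.8 dBm

T = 17 °C + 273.15 = 290.15 K
P_n = kTB = 1.38×10⁻²³ × 290.15 × 6.58×10² = 2.63×10⁻¹⁸ W
In dBm: 10 log₁₀(2.63×10⁻¹⁸ / 10⁻³) = −145.8 dBm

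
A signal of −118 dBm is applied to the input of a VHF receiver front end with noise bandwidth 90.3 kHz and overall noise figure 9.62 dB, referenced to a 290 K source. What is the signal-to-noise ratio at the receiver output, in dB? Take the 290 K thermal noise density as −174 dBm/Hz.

Noise floor: N = −174 + 10 log₁₀(B) + NF
10 log₁₀(9.03×10⁴) = 49.56 dB
N = −174 + 49.56 + 9.62 = −114.82 dBm
SNR = P_sig − N = −118 − (−114.82) = −3.18 dB → −3.2 dB

−3.2 dB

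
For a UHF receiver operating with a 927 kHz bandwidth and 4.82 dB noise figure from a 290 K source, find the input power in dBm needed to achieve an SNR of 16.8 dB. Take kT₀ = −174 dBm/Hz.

−92.7 dBm

Sensitivity = −174 + 10 log₁₀(B) + NF + SNR_min
= −174 + 59.67 + 4.82 + 16.8
= −92.71 dBm → −92.7 dBm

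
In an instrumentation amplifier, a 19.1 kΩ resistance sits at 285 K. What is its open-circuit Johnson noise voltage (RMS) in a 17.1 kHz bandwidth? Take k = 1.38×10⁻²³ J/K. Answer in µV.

2.27 µV

V_n = √(4kTRB)
4kTRB = 4 × 1.38×10⁻²³ × 285 × 1.91×10⁴ × 1.71×10⁴ = 5.14×10⁻¹² V²
V_n = √(5.14×10⁻¹²) = 2.27×10⁻⁶ V = 2.27 µV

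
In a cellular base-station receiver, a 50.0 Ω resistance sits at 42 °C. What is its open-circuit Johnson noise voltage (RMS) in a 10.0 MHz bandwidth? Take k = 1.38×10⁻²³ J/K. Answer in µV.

2.95 µV

T = 42 °C + 273.15 = 315.15 K
V_n = √(4kTRB)
4kTRB = 4 × 1.38×10⁻²³ × 315.15 × 5.00×10¹ × 1.00×10⁷ = 8.70×10⁻¹² V²
V_n = √(8.70×10⁻¹²) = 2.95×10⁻⁶ V = 2.95 µV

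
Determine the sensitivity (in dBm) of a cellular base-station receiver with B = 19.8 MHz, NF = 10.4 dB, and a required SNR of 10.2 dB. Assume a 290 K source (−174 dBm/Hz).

Sensitivity = −174 + 10 log₁₀(B) + NF + SNR_min
= −174 + 72.97 + 10.4 + 10.2
= −80.43 dBm → −80.4 dBm

−80.4 dBm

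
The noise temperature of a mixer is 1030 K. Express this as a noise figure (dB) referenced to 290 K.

F = 1 + T_e/T₀ = 1 + 1030/290 = 4.55172
NF = 10 log₁₀(4.55172) = 6.58 dB

6.58 dB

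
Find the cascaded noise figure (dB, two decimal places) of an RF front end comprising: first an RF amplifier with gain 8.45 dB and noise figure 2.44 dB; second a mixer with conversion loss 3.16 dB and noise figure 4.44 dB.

Convert to linear (a loss of L dB is a gain of −L dB): F_i = 10^(NF_i/10), G_i = 10^(G_i,dB/10)
  Stage 1: F_1 = 10^(2.44/10) = 1.754, G_1 = 10^(8.45/10) = 6.998
  Stage 2: F_2 = 10^(4.44/10) = 2.780, G_2 = 10^(−3.16/10) = 0.4831
Friis cascade:
  F = 1.754 + (2.780 − 1)/6.998 = 2.008
NF = 10 log₁₀(2.008) = 3.03 dB

3.03 dB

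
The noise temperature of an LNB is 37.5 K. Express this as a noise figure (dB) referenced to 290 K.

0.528 dB

F = 1 + T_e/T₀ = 1 + 37.5/290 = 1.12931
NF = 10 log₁₀(1.12931) = 0.528 dB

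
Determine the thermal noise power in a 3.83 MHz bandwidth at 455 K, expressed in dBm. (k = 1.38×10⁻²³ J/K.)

P_n = kTB = 1.38×10⁻²³ × 455 × 3.83×10⁶ = 2.40×10⁻¹⁴ W
In dBm: 10 log₁₀(2.40×10⁻¹⁴ / 10⁻³) = −106.2 dBm

−106.2 dBm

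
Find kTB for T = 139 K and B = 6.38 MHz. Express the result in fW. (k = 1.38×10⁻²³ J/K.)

P_n = kTB = 1.38×10⁻²³ × 139 × 6.38×10⁶ = 1.22×10⁻¹⁴ W = 12.2 fW

12.2 fW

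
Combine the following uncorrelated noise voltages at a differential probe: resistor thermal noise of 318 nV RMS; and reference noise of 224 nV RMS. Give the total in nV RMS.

389 nV

Uncorrelated sources add in power (mean-square): V_tot = √(ΣV_i²)
V_tot = √[(3.18×10⁻⁷)² + (2.24×10⁻⁷)²] = 3.89×10⁻⁷ V = 389 nV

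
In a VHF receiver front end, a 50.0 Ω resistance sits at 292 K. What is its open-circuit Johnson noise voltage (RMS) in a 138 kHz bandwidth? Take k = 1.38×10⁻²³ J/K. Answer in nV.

V_n = √(4kTRB)
4kTRB = 4 × 1.38×10⁻²³ × 292 × 5.00×10¹ × 1.38×10⁵ = 1.11×10⁻¹³ V²
V_n = √(1.11×10⁻¹³) = 3.33×10⁻⁷ V = 333 nV

333 nV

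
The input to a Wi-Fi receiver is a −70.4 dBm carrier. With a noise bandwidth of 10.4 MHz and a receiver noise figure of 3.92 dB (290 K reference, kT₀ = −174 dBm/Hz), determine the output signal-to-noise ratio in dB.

Noise floor: N = −174 + 10 log₁₀(B) + NF
10 log₁₀(1.04×10⁷) = 70.17 dB
N = −174 + 70.17 + 3.92 = −99.91 dBm
SNR = P_sig − N = −70.4 − (−99.91) = 29.51 dB → 29.5 dB

29.5 dB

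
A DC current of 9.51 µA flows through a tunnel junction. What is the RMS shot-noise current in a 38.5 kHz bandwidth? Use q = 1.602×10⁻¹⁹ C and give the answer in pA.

343 pA

I_n = √(2qI·B)
2qI·B = 2 × 1.602×10⁻¹⁹ × 9.51×10⁻⁶ × 3.85×10⁴ = 1.17×10⁻¹⁹ A²
I_n = √(1.17×10⁻¹⁹) = 3.43×10⁻¹⁰ A = 343 pA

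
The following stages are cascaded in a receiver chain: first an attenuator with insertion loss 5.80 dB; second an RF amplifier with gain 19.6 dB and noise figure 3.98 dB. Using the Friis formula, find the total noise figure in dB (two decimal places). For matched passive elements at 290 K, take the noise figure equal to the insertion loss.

9.78 dB

Convert to linear (a loss of L dB is a gain of −L dB): F_i = 10^(NF_i/10), G_i = 10^(G_i,dB/10)
  Stage 1: F_1 = 10^(5.80/10) = 3.802, G_1 = 10^(−5.80/10) = 0.2630
  Stage 2: F_2 = 10^(3.98/10) = 2.500, G_2 = 10^(19.6/10) = 91.20
Friis cascade:
  F = 3.802 + (2.500 − 1)/0.2630 = 9.506
NF = 10 log₁₀(9.506) = 9.78 dB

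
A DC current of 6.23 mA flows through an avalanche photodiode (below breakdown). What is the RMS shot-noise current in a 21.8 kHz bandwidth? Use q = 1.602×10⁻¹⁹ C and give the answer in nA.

I_n = √(2qI·B)
2qI·B = 2 × 1.602×10⁻¹⁹ × 6.23×10⁻³ × 2.18×10⁴ = 4.35×10⁻¹⁷ A²
I_n = √(4.35×10⁻¹⁷) = 6.60×10⁻⁹ A = 6.60 nA

6.60 nA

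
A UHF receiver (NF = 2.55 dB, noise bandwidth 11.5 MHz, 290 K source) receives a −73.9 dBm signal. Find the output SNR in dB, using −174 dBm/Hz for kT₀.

26.9 dB

Noise floor: N = −174 + 10 log₁₀(B) + NF
10 log₁₀(1.15×10⁷) = 70.61 dB
N = −174 + 70.61 + 2.55 = −100.84 dBm
SNR = P_sig − N = −73.9 − (−100.84) = 26.94 dB → 26.9 dB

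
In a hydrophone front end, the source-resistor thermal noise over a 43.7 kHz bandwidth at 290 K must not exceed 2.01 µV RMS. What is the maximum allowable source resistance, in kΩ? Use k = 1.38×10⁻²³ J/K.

5.78 kΩ

Johnson–Nyquist: V_n = √(4kTRB) ⇒ R = V_n² / (4kTB)
4kTB = 4 × 1.38×10⁻²³ × 290 × 4.37×10⁴ = 7.00×10⁻¹⁶
R = (2.01×10⁻⁶)² / 7.00×10⁻¹⁶ = 5.78×10³ Ω = 5.78 kΩ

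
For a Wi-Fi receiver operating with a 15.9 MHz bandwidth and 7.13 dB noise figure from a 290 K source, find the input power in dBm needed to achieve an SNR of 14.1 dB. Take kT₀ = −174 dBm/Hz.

−80.8 dBm

Sensitivity = −174 + 10 log₁₀(B) + NF + SNR_min
= −174 + 72.01 + 7.13 + 14.1
= −80.76 dBm → −80.8 dBm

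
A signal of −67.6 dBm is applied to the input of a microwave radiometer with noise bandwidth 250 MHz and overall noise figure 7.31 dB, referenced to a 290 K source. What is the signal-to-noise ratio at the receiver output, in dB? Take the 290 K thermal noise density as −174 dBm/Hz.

Noise floor: N = −174 + 10 log₁₀(B) + NF
10 log₁₀(2.50×10⁸) = 83.98 dB
N = −174 + 83.98 + 7.31 = −82.71 dBm
SNR = P_sig − N = −67.6 − (−82.71) = 15.11 dB → 15.1 dB

15.1 dB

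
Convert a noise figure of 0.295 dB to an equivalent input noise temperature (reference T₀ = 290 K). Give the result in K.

F = 10^(0.295/10) = 1.07029
T_e = (F − 1)·T₀ = (1.07029 − 1) × 290 = 20.4 K

20.4 K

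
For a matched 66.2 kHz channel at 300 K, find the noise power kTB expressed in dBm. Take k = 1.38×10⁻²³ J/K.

P_n = kTB = 1.38×10⁻²³ × 300 × 6.62×10⁴ = 2.74×10⁻¹⁶ W
In dBm: 10 log₁₀(2.74×10⁻¹⁶ / 10⁻³) = −125.6 dBm

−125.6 dBm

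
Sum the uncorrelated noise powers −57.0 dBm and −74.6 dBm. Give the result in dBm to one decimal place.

Convert to linear, add, convert back:
P₁ = 2.00×10⁻⁹ W, P₂ = 3.47×10⁻¹¹ W
P_tot = 2.03×10⁻⁹ W → 10 log₁₀(P_tot / 10⁻³) = −56.9 dBm

−56.9 dBm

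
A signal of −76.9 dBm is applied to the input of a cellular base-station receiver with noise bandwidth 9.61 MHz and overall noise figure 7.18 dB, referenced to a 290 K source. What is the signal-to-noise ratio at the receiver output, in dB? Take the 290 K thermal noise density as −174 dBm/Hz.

20.1 dB

Noise floor: N = −174 + 10 log₁₀(B) + NF
10 log₁₀(9.61×10⁶) = 69.83 dB
N = −174 + 69.83 + 7.18 = −96.99 dBm
SNR = P_sig − N = −76.9 − (−96.99) = 20.09 dB → 20.1 dB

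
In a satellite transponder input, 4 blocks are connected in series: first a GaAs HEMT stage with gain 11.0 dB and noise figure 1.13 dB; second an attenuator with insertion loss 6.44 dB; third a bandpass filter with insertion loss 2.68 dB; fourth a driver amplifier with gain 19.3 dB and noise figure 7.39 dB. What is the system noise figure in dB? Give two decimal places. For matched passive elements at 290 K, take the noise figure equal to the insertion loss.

Convert to linear (a loss of L dB is a gain of −L dB): F_i = 10^(NF_i/10), G_i = 10^(G_i,dB/10)
  Stage 1: F_1 = 10^(1.13/10) = 1.297, G_1 = 10^(11.0/10) = 12.59
  Stage 2: F_2 = 10^(6.44/10) = 4.406, G_2 = 10^(−6.44/10) = 0.2270
  Stage 3: F_3 = 10^(2.68/10) = 1.854, G_3 = 10^(−2.68/10) = 0.5395
  Stage 4: F_4 = 10^(7.39/10) = 5.483, G_4 = 10^(19.3/10) = 85.11
Friis cascade:
  F = 1.297 + (4.406 − 1)/12.59 + (1.854 − 1)/2.858 + (5.483 − 1)/1.542 = 4.774
NF = 10 log₁₀(4.774) = 6.79 dB

6.79 dB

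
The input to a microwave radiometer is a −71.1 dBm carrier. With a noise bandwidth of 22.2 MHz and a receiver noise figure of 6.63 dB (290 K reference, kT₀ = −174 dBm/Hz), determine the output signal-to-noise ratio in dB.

Noise floor: N = −174 + 10 log₁₀(B) + NF
10 log₁₀(2.22×10⁷) = 73.46 dB
N = −174 + 73.46 + 6.63 = −93.91 dBm
SNR = P_sig − N = −71.1 − (−93.91) = 22.81 dB → 22.8 dB

22.8 dB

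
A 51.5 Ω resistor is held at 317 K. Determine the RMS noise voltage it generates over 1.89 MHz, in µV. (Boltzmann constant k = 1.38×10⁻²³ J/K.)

V_n = √(4kTRB)
4kTRB = 4 × 1.38×10⁻²³ × 317 × 5.15×10¹ × 1.89×10⁶ = 1.70×10⁻¹² V²
V_n = √(1.70×10⁻¹²) = 1.31×10⁻⁶ V = 1.31 µV

1.31 µV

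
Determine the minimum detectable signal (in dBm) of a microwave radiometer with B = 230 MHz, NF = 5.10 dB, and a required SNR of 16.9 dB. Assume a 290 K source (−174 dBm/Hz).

−68.4 dBm

Sensitivity = −174 + 10 log₁₀(B) + NF + SNR_min
= −174 + 83.62 + 5.10 + 16.9
= −68.38 dBm → −68.4 dBm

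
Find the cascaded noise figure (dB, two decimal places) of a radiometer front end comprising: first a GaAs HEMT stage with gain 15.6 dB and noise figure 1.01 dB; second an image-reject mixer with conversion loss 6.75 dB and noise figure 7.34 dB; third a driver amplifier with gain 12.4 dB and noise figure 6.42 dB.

Convert to linear (a loss of L dB is a gain of −L dB): F_i = 10^(NF_i/10), G_i = 10^(G_i,dB/10)
  Stage 1: F_1 = 10^(1.01/10) = 1.262, G_1 = 10^(15.6/10) = 36.31
  Stage 2: F_2 = 10^(7.34/10) = 5.420, G_2 = 10^(−6.75/10) = 0.2113
  Stage 3: F_3 = 10^(6.42/10) = 4.385, G_3 = 10^(12.4/10) = 17.38
Friis cascade:
  F = 1.262 + (5.420 − 1)/36.31 + (4.385 − 1)/7.674 = 1.825
NF = 10 log₁₀(1.825) = 2.61 dB

2.61 dB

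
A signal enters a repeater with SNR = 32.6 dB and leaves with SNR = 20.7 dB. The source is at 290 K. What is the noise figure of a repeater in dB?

NF (dB) = SNR_in(dB) − SNR_out(dB) when the source is at T₀
NF = 32.6 − 20.7 = 11.9 dB

11.9 dB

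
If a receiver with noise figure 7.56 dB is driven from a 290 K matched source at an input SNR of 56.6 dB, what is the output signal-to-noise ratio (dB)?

49.04 dB

By definition F = SNR_in/SNR_out, so in dB: SNR_out = SNR_in − NF
SNR_out = 56.6 − 7.56 = 49.04 dB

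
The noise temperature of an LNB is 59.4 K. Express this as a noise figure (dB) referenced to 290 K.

F = 1 + T_e/T₀ = 1 + 59.4/290 = 1.20483
NF = 10 log₁₀(1.20483) = 0.809 dB

0.809 dB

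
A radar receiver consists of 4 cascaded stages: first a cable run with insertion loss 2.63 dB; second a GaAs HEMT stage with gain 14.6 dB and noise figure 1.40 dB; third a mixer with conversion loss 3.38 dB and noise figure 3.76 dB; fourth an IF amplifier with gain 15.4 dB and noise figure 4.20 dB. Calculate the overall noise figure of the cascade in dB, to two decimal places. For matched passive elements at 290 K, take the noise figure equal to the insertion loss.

Convert to linear (a loss of L dB is a gain of −L dB): F_i = 10^(NF_i/10), G_i = 10^(G_i,dB/10)
  Stage 1: F_1 = 10^(2.63/10) = 1.832, G_1 = 10^(−2.63/10) = 0.5458
  Stage 2: F_2 = 10^(1.40/10) = 1.380, G_2 = 10^(14.6/10) = 28.84
  Stage 3: F_3 = 10^(3.76/10) = 2.377, G_3 = 10^(−3.38/10) = 0.4592
  Stage 4: F_4 = 10^(4.20/10) = 2.630, G_4 = 10^(15.4/10) = 34.67
Friis cascade:
  F = 1.832 + (1.380 − 1)/0.5458 + (2.377 − 1)/15.74 + (2.630 − 1)/7.228 = 2.842
NF = 10 log₁₀(2.842) = 4.54 dB

4.54 dB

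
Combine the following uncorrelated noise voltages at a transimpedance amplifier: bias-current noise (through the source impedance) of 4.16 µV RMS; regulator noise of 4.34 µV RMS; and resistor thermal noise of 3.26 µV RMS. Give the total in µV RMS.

6.84 µV

Uncorrelated sources add in power (mean-square): V_tot = √(ΣV_i²)
V_tot = √[(4.16×10⁻⁶)² + (4.34×10⁻⁶)² + (3.26×10⁻⁶)²] = 6.84×10⁻⁶ V = 6.84 µV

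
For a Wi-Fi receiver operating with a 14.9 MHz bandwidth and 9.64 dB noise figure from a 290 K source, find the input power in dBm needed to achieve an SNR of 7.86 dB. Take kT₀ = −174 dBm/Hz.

−84.8 dBm

Sensitivity = −174 + 10 log₁₀(B) + NF + SNR_min
= −174 + 71.73 + 9.64 + 7.86
= −84.77 dBm → −84.8 dBm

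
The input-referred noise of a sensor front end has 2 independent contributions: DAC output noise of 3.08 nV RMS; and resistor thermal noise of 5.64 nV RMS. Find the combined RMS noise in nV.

6.43 nV

Uncorrelated sources add in power (mean-square): V_tot = √(ΣV_i²)
V_tot = √[(3.08×10⁻⁹)² + (5.64×10⁻⁹)²] = 6.43×10⁻⁹ V = 6.43 nV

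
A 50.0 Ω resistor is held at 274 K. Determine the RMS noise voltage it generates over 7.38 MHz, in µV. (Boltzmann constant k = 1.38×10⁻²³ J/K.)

2.36 µV

V_n = √(4kTRB)
4kTRB = 4 × 1.38×10⁻²³ × 274 × 5.00×10¹ × 7.38×10⁶ = 5.58×10⁻¹² V²
V_n = √(5.58×10⁻¹²) = 2.36×10⁻⁶ V = 2.36 µV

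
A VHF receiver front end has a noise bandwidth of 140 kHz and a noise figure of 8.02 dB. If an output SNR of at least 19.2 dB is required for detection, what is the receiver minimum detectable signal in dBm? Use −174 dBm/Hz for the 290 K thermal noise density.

Sensitivity = −174 + 10 log₁₀(B) + NF + SNR_min
= −174 + 51.46 + 8.02 + 19.2
= −95.32 dBm → −95.3 dBm

−95.3 dBm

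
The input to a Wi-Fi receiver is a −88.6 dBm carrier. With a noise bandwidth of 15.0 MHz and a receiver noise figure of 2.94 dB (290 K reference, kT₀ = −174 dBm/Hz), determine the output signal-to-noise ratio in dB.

10.7 dB

Noise floor: N = −174 + 10 log₁₀(B) + NF
10 log₁₀(1.50×10⁷) = 71.76 dB
N = −174 + 71.76 + 2.94 = −99.30 dBm
SNR = P_sig − N = −88.6 − (−99.30) = 10.70 dB → 10.7 dB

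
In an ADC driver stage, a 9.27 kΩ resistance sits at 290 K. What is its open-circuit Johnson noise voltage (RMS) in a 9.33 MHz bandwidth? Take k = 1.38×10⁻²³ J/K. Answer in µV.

V_n = √(4kTRB)
4kTRB = 4 × 1.38×10⁻²³ × 290 × 9.27×10³ × 9.33×10⁶ = 1.38×10⁻⁹ V²
V_n = √(1.38×10⁻⁹) = 3.72×10⁻⁵ V = 37.2 µV

37.2 µV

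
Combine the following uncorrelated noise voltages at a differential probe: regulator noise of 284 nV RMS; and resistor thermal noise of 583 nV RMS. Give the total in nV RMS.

Uncorrelated sources add in power (mean-square): V_tot = √(ΣV_i²)
V_tot = √[(2.84×10⁻⁷)² + (5.83×10⁻⁷)²] = 6.48×10⁻⁷ V = 648 nV

648 nV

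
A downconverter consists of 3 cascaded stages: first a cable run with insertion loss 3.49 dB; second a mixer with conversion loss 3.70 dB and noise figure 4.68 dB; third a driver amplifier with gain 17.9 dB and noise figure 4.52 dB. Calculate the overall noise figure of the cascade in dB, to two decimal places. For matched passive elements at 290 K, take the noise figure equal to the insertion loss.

12.08 dB

Convert to linear (a loss of L dB is a gain of −L dB): F_i = 10^(NF_i/10), G_i = 10^(G_i,dB/10)
  Stage 1: F_1 = 10^(3.49/10) = 2.234, G_1 = 10^(−3.49/10) = 0.4477
  Stage 2: F_2 = 10^(4.68/10) = 2.938, G_2 = 10^(−3.70/10) = 0.4266
  Stage 3: F_3 = 10^(4.52/10) = 2.831, G_3 = 10^(17.9/10) = 61.66
Friis cascade:
  F = 2.234 + (2.938 − 1)/0.4477 + (2.831 − 1)/0.1910 = 16.15
NF = 10 log₁₀(16.15) = 12.08 dB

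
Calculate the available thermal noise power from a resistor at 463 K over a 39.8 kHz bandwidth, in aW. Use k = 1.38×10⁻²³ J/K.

254 aW

P_n = kTB = 1.38×10⁻²³ × 463 × 3.98×10⁴ = 2.54×10⁻¹⁶ W = 254 aW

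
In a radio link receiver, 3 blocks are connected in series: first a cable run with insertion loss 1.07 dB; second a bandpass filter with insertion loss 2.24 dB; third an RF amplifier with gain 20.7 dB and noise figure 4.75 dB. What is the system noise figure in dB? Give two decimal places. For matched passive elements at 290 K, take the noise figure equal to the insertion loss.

Convert to linear (a loss of L dB is a gain of −L dB): F_i = 10^(NF_i/10), G_i = 10^(G_i,dB/10)
  Stage 1: F_1 = 10^(1.07/10) = 1.279, G_1 = 10^(−1.07/10) = 0.7816
  Stage 2: F_2 = 10^(2.24/10) = 1.675, G_2 = 10^(−2.24/10) = 0.5970
  Stage 3: F_3 = 10^(4.75/10) = 2.985, G_3 = 10^(20.7/10) = 117.5
Friis cascade:
  F = 1.279 + (1.675 − 1)/0.7816 + (2.985 − 1)/0.4667 = 6.397
NF = 10 log₁₀(6.397) = 8.06 dB

8.06 dB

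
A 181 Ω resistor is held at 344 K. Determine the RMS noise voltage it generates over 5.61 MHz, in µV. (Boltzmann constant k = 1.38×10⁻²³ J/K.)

V_n = √(4kTRB)
4kTRB = 4 × 1.38×10⁻²³ × 344 × 1.81×10² × 5.61×10⁶ = 1.93×10⁻¹¹ V²
V_n = √(1.93×10⁻¹¹) = 4.39×10⁻⁶ V = 4.39 µV

4.39 µV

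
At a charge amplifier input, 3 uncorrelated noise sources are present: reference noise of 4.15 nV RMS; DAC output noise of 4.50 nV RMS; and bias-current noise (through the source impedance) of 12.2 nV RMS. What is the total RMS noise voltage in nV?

13.6 nV

Uncorrelated sources add in power (mean-square): V_tot = √(ΣV_i²)
V_tot = √[(4.15×10⁻⁹)² + (4.50×10⁻⁹)² + (1.22×10⁻⁸)²] = 1.36×10⁻⁸ V = 13.6 nV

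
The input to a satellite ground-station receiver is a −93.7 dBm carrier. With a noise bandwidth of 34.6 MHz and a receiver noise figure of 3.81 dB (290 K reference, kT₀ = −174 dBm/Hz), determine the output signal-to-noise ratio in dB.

1.1 dB

Noise floor: N = −174 + 10 log₁₀(B) + NF
10 log₁₀(3.46×10⁷) = 75.39 dB
N = −174 + 75.39 + 3.81 = −94.80 dBm
SNR = P_sig − N = −93.7 − (−94.80) = 1.10 dB → 1.1 dB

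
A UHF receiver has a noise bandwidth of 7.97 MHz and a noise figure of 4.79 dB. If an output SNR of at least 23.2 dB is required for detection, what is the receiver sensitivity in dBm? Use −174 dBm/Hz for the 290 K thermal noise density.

Sensitivity = −174 + 10 log₁₀(B) + NF + SNR_min
= −174 + 69.01 + 4.79 + 23.2
= −77.00 dBm → −77.0 dBm

−77.0 dBm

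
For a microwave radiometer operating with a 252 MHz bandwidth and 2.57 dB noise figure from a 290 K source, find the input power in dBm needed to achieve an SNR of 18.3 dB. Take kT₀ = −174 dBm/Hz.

−69.1 dBm

Sensitivity = −174 + 10 log₁₀(B) + NF + SNR_min
= −174 + 84.01 + 2.57 + 18.3
= −69.12 dBm → −69.1 dBm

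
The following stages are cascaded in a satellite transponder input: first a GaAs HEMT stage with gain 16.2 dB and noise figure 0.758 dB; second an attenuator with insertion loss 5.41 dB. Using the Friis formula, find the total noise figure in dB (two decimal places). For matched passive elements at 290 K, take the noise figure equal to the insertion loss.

0.97 dB

Convert to linear (a loss of L dB is a gain of −L dB): F_i = 10^(NF_i/10), G_i = 10^(G_i,dB/10)
  Stage 1: F_1 = 10^(0.758/10) = 1.191, G_1 = 10^(16.2/10) = 41.69
  Stage 2: F_2 = 10^(5.41/10) = 3.475, G_2 = 10^(−5.41/10) = 0.2877
Friis cascade:
  F = 1.191 + (3.475 − 1)/41.69 = 1.250
NF = 10 log₁₀(1.250) = 0.97 dB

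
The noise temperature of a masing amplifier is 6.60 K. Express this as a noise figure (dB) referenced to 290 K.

0.098 dB

F = 1 + T_e/T₀ = 1 + 6.60/290 = 1.02276
NF = 10 log₁₀(1.02276) = 0.098 dB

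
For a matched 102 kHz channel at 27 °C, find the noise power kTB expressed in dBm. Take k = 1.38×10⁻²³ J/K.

T = 27 °C + 273.15 = 300.15 K
P_n = kTB = 1.38×10⁻²³ × 300.15 × 1.02×10⁵ = 4.22×10⁻¹⁶ W
In dBm: 10 log₁₀(4.22×10⁻¹⁶ / 10⁻³) = −123.7 dBm

−123.7 dBm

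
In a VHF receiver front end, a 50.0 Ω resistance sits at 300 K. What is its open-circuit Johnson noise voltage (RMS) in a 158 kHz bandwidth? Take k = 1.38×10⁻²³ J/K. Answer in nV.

362 nV

V_n = √(4kTRB)
4kTRB = 4 × 1.38×10⁻²³ × 300 × 5.00×10¹ × 1.58×10⁵ = 1.31×10⁻¹³ V²
V_n = √(1.31×10⁻¹³) = 3.62×10⁻⁷ V = 362 nV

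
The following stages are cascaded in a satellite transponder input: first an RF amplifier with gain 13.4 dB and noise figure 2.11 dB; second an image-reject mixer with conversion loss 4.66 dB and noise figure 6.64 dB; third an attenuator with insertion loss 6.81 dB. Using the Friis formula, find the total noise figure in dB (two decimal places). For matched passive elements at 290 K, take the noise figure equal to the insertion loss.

3.61 dB

Convert to linear (a loss of L dB is a gain of −L dB): F_i = 10^(NF_i/10), G_i = 10^(G_i,dB/10)
  Stage 1: F_1 = 10^(2.11/10) = 1.626, G_1 = 10^(13.4/10) = 21.88
  Stage 2: F_2 = 10^(6.64/10) = 4.613, G_2 = 10^(−4.66/10) = 0.3420
  Stage 3: F_3 = 10^(6.81/10) = 4.797, G_3 = 10^(−6.81/10) = 0.2084
Friis cascade:
  F = 1.626 + (4.613 − 1)/21.88 + (4.797 − 1)/7.482 = 2.298
NF = 10 log₁₀(2.298) = 3.61 dB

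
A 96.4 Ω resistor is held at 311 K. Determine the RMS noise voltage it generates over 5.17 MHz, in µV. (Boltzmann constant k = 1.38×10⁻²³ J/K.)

V_n = √(4kTRB)
4kTRB = 4 × 1.38×10⁻²³ × 311 × 9.64×10¹ × 5.17×10⁶ = 8.56×10⁻¹² V²
V_n = √(8.56×10⁻¹²) = 2.93×10⁻⁶ V = 2.93 µV

2.93 µV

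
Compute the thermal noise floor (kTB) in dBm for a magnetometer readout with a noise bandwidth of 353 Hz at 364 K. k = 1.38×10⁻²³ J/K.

P_n = kTB = 1.38×10⁻²³ × 364 × 3.53×10² = 1.77×10⁻¹⁸ W
In dBm: 10 log₁₀(1.77×10⁻¹⁸ / 10⁻³) = −147.5 dBm

−147.5 dBm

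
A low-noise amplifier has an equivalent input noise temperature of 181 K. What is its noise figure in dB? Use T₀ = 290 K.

2.11 dB

F = 1 + T_e/T₀ = 1 + 181/290 = 1.62414
NF = 10 log₁₀(1.62414) = 2.11 dB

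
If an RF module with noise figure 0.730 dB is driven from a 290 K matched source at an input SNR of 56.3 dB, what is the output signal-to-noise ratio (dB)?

55.570 dB

By definition F = SNR_in/SNR_out, so in dB: SNR_out = SNR_in − NF
SNR_out = 56.3 − 0.730 = 55.570 dB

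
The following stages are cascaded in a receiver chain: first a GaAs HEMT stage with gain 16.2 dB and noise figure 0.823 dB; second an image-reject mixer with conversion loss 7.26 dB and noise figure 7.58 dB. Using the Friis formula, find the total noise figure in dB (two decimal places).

1.21 dB

Convert to linear (a loss of L dB is a gain of −L dB): F_i = 10^(NF_i/10), G_i = 10^(G_i,dB/10)
  Stage 1: F_1 = 10^(0.823/10) = 1.209, G_1 = 10^(16.2/10) = 41.69
  Stage 2: F_2 = 10^(7.58/10) = 5.728, G_2 = 10^(−7.26/10) = 0.1879
Friis cascade:
  F = 1.209 + (5.728 − 1)/41.69 = 1.322
NF = 10 log₁₀(1.322) = 1.21 dB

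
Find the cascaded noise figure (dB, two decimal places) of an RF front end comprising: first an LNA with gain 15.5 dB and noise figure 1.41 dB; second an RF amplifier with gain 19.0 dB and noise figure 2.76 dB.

1.49 dB

Convert to linear (a loss of L dB is a gain of −L dB): F_i = 10^(NF_i/10), G_i = 10^(G_i,dB/10)
  Stage 1: F_1 = 10^(1.41/10) = 1.384, G_1 = 10^(15.5/10) = 35.48
  Stage 2: F_2 = 10^(2.76/10) = 1.888, G_2 = 10^(19.0/10) = 79.43
Friis cascade:
  F = 1.384 + (1.888 − 1)/35.48 = 1.409
NF = 10 log₁₀(1.409) = 1.49 dB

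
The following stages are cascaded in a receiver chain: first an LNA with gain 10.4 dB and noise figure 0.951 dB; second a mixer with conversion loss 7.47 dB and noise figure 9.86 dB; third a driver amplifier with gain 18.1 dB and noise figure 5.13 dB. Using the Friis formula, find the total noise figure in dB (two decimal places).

5.03 dB

Convert to linear (a loss of L dB is a gain of −L dB): F_i = 10^(NF_i/10), G_i = 10^(G_i,dB/10)
  Stage 1: F_1 = 10^(0.951/10) = 1.245, G_1 = 10^(10.4/10) = 10.96
  Stage 2: F_2 = 10^(9.86/10) = 9.683, G_2 = 10^(−7.47/10) = 0.1791
  Stage 3: F_3 = 10^(5.13/10) = 3.258, G_3 = 10^(18.1/10) = 64.57
Friis cascade:
  F = 1.245 + (9.683 − 1)/10.96 + (3.258 − 1)/1.963 = 3.187
NF = 10 log₁₀(3.187) = 5.03 dB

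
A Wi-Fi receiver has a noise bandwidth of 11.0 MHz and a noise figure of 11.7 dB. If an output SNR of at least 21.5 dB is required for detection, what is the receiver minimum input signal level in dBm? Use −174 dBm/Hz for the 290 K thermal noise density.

−70.4 dBm

Sensitivity = −174 + 10 log₁₀(B) + NF + SNR_min
= −174 + 70.41 + 11.7 + 21.5
= −70.39 dBm → −70.4 dBm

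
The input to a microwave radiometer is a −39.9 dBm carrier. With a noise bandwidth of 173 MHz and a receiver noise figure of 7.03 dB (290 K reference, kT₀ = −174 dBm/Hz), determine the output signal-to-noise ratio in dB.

44.7 dB

Noise floor: N = −174 + 10 log₁₀(B) + NF
10 log₁₀(1.73×10⁸) = 82.38 dB
N = −174 + 82.38 + 7.03 = −84.59 dBm
SNR = P_sig − N = −39.9 − (−84.59) = 44.69 dB → 44.7 dB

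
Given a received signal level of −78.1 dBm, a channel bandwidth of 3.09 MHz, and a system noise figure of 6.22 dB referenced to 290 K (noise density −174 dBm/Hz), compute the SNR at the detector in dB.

24.8 dB

Noise floor: N = −174 + 10 log₁₀(B) + NF
10 log₁₀(3.09×10⁶) = 64.9 dB
N = −174 + 64.9 + 6.22 = −102.88 dBm
SNR = P_sig − N = −78.1 − (−102.88) = 24.78 dB → 24.8 dB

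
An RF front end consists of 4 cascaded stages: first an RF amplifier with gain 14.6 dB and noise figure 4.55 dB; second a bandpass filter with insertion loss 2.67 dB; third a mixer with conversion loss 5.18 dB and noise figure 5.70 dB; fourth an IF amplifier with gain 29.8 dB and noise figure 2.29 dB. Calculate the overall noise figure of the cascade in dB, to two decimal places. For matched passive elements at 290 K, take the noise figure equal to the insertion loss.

5.05 dB

Convert to linear (a loss of L dB is a gain of −L dB): F_i = 10^(NF_i/10), G_i = 10^(G_i,dB/10)
  Stage 1: F_1 = 10^(4.55/10) = 2.851, G_1 = 10^(14.6/10) = 28.84
  Stage 2: F_2 = 10^(2.67/10) = 1.849, G_2 = 10^(−2.67/10) = 0.5408
  Stage 3: F_3 = 10^(5.70/10) = 3.715, G_3 = 10^(−5.18/10) = 0.3034
  Stage 4: F_4 = 10^(2.29/10) = 1.694, G_4 = 10^(29.8/10) = 955.0
Friis cascade:
  F = 2.851 + (1.849 − 1)/28.84 + (3.715 − 1)/15.60 + (1.694 − 1)/4.732 = 3.201
NF = 10 log₁₀(3.201) = 5.05 dB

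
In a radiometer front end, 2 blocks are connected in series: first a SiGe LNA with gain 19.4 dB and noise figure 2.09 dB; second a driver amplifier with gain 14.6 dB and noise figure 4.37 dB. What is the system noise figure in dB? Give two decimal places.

2.14 dB

Convert to linear (a loss of L dB is a gain of −L dB): F_i = 10^(NF_i/10), G_i = 10^(G_i,dB/10)
  Stage 1: F_1 = 10^(2.09/10) = 1.618, G_1 = 10^(19.4/10) = 87.10
  Stage 2: F_2 = 10^(4.37/10) = 2.735, G_2 = 10^(14.6/10) = 28.84
Friis cascade:
  F = 1.618 + (2.735 − 1)/87.10 = 1.638
NF = 10 log₁₀(1.638) = 2.14 dB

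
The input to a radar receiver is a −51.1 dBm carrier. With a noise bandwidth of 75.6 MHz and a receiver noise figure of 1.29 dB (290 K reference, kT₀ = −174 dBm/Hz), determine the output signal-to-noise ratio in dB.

42.8 dB

Noise floor: N = −174 + 10 log₁₀(B) + NF
10 log₁₀(7.56×10⁷) = 78.79 dB
N = −174 + 78.79 + 1.29 = −93.92 dBm
SNR = P_sig − N = −51.1 − (−93.92) = 42.82 dB → 42.8 dB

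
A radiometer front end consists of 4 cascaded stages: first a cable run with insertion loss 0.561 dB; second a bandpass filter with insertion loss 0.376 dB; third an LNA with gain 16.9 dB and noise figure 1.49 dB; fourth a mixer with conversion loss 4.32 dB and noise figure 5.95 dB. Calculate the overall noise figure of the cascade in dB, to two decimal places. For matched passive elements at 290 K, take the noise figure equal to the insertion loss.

2.61 dB

Convert to linear (a loss of L dB is a gain of −L dB): F_i = 10^(NF_i/10), G_i = 10^(G_i,dB/10)
  Stage 1: F_1 = 10^(0.561/10) = 1.138, G_1 = 10^(−0.561/10) = 0.8788
  Stage 2: F_2 = 10^(0.376/10) = 1.090, G_2 = 10^(−0.376/10) = 0.9171
  Stage 3: F_3 = 10^(1.49/10) = 1.409, G_3 = 10^(16.9/10) = 48.98
  Stage 4: F_4 = 10^(5.95/10) = 3.936, G_4 = 10^(−4.32/10) = 0.3698
Friis cascade:
  F = 1.138 + (1.090 − 1)/0.8788 + (1.409 − 1)/0.8059 + (3.936 − 1)/39.47 = 1.823
NF = 10 log₁₀(1.823) = 2.61 dB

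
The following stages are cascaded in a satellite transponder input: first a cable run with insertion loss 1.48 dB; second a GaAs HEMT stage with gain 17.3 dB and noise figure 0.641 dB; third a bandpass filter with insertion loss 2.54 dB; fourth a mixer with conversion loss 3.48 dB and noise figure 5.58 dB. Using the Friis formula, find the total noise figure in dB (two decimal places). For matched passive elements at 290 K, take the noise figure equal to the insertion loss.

2.49 dB

Convert to linear (a loss of L dB is a gain of −L dB): F_i = 10^(NF_i/10), G_i = 10^(G_i,dB/10)
  Stage 1: F_1 = 10^(1.48/10) = 1.406, G_1 = 10^(−1.48/10) = 0.7112
  Stage 2: F_2 = 10^(0.641/10) = 1.159, G_2 = 10^(17.3/10) = 53.70
  Stage 3: F_3 = 10^(2.54/10) = 1.795, G_3 = 10^(−2.54/10) = 0.5572
  Stage 4: F_4 = 10^(5.58/10) = 3.614, G_4 = 10^(−3.48/10) = 0.4487
Friis cascade:
  F = 1.406 + (1.159 − 1)/0.7112 + (1.795 − 1)/38.19 + (3.614 − 1)/21.28 = 1.773
NF = 10 log₁₀(1.773) = 2.49 dB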